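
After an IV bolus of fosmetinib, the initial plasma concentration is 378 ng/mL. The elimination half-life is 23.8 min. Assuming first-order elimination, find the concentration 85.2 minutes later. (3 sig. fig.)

31.6 ng/mL

k = ln 2 / 23.8 = 0.02912 min⁻¹
C(t) = C₀ e^(−kt) = 378 × e^(−0.02912 × 85.2) = 378 × e^(−2.481) = 378 × 0.08363 ≈ 31.6 ng/mL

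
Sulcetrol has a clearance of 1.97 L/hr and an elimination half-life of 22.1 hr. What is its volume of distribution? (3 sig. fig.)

62.8 L

k = ln 2 / t½ = ln 2 / 22.1 = 0.03136 hr⁻¹
V = CL / k = 1.97 / 0.03136 ≈ 62.8 L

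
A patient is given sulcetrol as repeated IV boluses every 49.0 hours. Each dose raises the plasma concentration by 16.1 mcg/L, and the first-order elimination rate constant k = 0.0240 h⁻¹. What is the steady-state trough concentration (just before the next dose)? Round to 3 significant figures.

Fraction remaining after one interval: e^(−kτ) = e^(−0.02400 × 49.0) = 0.3085
R = 1 / (1 − 0.3085) = 1.446
Css,max = 16.1 × 1.446 = 23.28 mcg/L
Css,min = Css,max × e^(−kτ) = 23.28 × 0.3085 ≈ 7.18 mcg/L

7.18 mcg/L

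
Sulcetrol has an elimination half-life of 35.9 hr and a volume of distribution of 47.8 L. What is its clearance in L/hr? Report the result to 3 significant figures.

k = ln 2 / t½ = ln 2 / 35.9 = 0.01931 hr⁻¹
CL = k · V = 0.01931 × 47.8 ≈ 0.923 L/hr

0.923 L/hr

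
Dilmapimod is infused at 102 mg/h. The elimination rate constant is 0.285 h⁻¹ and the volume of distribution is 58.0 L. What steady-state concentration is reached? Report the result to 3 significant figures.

6.17 µg/mL

CL = k · V = 0.285 × 58.0 = 16.53 L/h
Css = rate / CL = 102 / 16.53 ≈ 6.17 µg/mL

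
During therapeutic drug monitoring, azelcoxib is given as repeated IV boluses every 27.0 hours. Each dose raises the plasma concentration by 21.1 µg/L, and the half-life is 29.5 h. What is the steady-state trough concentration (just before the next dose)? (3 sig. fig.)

k = ln 2 / 29.5 = 0.02350 h⁻¹
Fraction remaining after one interval: e^(−kτ) = e^(−0.02350 × 27.0) = 0.5303
R = 1 / (1 − 0.5303) = 2.129
Css,max = 21.1 × 2.129 = 44.92 µg/L
Css,min = Css,max × e^(−kτ) = 44.92 × 0.5303 ≈ 23.8 µg/L

23.8 µg/L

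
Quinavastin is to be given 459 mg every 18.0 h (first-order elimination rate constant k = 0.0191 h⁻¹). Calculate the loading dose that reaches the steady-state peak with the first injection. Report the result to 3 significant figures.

1580 mg

Accumulation ratio R = 1 / (1 − e^(−kτ)) = 1 / (1 − e^(−0.01910×18.0)) = 1 / (1 − 0.7091) = 3.437
Loading dose = maintenance dose × R = 459 × 3.437 ≈ 1580 mg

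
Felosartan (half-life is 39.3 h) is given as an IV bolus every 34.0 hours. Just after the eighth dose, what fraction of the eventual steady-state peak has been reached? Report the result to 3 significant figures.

k = ln 2 / 39.3 = 0.01764 h⁻¹
f_n = 1 − e^(−nkτ) = 1 − e^(−8 × 0.01764 × 34.0) = 1 − e^(−4.797) = 1 − 0.008252 ≈ 0.992

0.992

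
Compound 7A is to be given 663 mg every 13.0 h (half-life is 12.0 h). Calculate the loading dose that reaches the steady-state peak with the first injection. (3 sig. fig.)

k = ln 2 / 12.0 = 0.05776 h⁻¹
Accumulation ratio R = 1 / (1 − e^(−kτ)) = 1 / (1 − e^(−0.05776×13.0)) = 1 / (1 − 0.4719) = 1.894
Loading dose = maintenance dose × R = 663 × 1.894 ≈ 1260 mg

1260 mg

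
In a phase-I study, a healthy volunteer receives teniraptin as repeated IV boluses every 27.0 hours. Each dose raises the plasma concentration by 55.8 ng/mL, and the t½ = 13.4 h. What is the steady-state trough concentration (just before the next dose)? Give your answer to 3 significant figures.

k = ln 2 / 13.4 = 0.05173 h⁻¹
Fraction remaining after one interval: e^(−kτ) = e^(−0.05173 × 27.0) = 0.2474
R = 1 / (1 − 0.2474) = 1.329
Css,max = 55.8 × 1.329 = 74.15 ng/mL
Css,min = Css,max × e^(−kτ) = 74.15 × 0.2474 ≈ 18.3 ng/mL

18.3 ng/mL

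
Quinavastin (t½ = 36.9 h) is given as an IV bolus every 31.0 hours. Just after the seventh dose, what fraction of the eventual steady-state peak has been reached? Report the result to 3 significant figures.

0.983

k = ln 2 / 36.9 = 0.01878 h⁻¹
f_n = 1 − e^(−nkτ) = 1 − e^(−7 × 0.01878 × 31.0) = 1 − e^(−4.076) = 1 − 0.01697 ≈ 0.983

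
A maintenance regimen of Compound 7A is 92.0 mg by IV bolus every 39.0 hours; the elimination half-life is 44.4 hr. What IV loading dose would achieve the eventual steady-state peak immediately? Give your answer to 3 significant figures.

202 mg

k = ln 2 / 44.4 = 0.01561 hr⁻¹
Accumulation ratio R = 1 / (1 − e^(−kτ)) = 1 / (1 − e^(−0.01561×39.0)) = 1 / (1 − 0.5440) = 2.193
Loading dose = maintenance dose × R = 92.0 × 2.193 ≈ 202 mg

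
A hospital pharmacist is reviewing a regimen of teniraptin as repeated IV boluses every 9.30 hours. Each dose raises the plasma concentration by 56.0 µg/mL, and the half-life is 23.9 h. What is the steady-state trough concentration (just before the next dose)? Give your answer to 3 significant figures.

181 µg/mL

k = ln 2 / 23.9 = 0.02900 h⁻¹
Fraction remaining after one interval: e^(−kτ) = e^(−0.02900 × 9.30) = 0.7636
R = 1 / (1 − 0.7636) = 4.230
Css,max = 56.0 × 4.230 = 236.9 µg/mL
Css,min = Css,max × e^(−kτ) = 236.9 × 0.7636 ≈ 181 µg/mL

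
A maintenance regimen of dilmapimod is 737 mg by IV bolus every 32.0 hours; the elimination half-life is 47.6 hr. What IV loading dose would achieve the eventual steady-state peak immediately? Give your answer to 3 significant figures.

1980 mg

k = ln 2 / 47.6 = 0.01456 hr⁻¹
Accumulation ratio R = 1 / (1 − e^(−kτ)) = 1 / (1 − e^(−0.01456×32.0)) = 1 / (1 − 0.6275) = 2.685
Loading dose = maintenance dose × R = 737 × 2.685 ≈ 1980 mg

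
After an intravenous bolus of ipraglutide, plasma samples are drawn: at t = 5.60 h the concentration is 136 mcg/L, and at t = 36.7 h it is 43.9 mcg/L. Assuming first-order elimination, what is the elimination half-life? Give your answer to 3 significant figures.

k = ln(C₁/C₂) / (t₂ − t₁) = ln(136/43.9) / (36.7 − 5.60)
  = 1.131 / 31.10 = 0.03636 h⁻¹
t½ = ln 2 / k = ln 2 / 0.03636 ≈ 19.1 hours

19.1 hours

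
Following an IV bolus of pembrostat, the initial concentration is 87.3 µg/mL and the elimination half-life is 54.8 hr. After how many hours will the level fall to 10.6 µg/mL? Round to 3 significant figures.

k = ln 2 / 54.8 = 0.01265 hr⁻¹
C(t) = C₀ e^(−kt)  ⇒  t = ln(C₀/C) / k
t = ln(87.3/10.6) / 0.01265 = 2.108 / 0.01265 ≈ 167 hours

167 hours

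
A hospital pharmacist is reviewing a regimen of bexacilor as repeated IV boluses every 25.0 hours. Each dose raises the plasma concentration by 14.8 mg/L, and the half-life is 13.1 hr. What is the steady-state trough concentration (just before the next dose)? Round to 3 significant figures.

5.37 mg/L

k = ln 2 / 13.1 = 0.05291 hr⁻¹
Fraction remaining after one interval: e^(−kτ) = e^(−0.05291 × 25.0) = 0.2664
R = 1 / (1 − 0.2664) = 1.363
Css,max = 14.8 × 1.363 = 20.17 mg/L
Css,min = Css,max × e^(−kτ) = 20.17 × 0.2664 ≈ 5.37 mg/L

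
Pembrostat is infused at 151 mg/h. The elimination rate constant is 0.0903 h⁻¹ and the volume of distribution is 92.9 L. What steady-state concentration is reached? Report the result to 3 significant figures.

18.0 µg/mL

CL = k · V = 0.0903 × 92.9 = 8.389 L/h
Css = rate / CL = 151 / 8.389 ≈ 18.0 µg/mL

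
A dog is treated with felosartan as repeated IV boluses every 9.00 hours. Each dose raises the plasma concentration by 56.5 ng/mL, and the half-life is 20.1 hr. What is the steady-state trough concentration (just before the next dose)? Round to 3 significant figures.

k = ln 2 / 20.1 = 0.03448 hr⁻¹
Fraction remaining after one interval: e^(−kτ) = e^(−0.03448 × 9.00) = 0.7332
R = 1 / (1 − 0.7332) = 3.748
Css,max = 56.5 × 3.748 = 211.8 ng/mL
Css,min = Css,max × e^(−kτ) = 211.8 × 0.7332 ≈ 155 ng/mL

155 ng/mL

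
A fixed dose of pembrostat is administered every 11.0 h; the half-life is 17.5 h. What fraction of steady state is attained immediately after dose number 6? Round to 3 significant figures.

k = ln 2 / 17.5 = 0.03961 h⁻¹
f_n = 1 − e^(−nkτ) = 1 − e^(−6 × 0.03961 × 11.0) = 1 − e^(−2.614) = 1 − 0.07323 ≈ 0.927

0.927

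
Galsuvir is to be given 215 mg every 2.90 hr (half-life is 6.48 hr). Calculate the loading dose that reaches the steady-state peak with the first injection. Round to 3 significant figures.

k = ln 2 / 6.48 = 0.1070 hr⁻¹
Accumulation ratio R = 1 / (1 − e^(−kτ)) = 1 / (1 − e^(−0.1070×2.90)) = 1 / (1 − 0.7333) = 3.749
Loading dose = maintenance dose × R = 215 × 3.749 ≈ 806 mg

806 mg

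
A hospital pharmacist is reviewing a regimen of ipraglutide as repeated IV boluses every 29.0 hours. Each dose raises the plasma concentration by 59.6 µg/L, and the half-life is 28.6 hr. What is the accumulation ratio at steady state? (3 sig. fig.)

1.98

k = ln 2 / 28.6 = 0.02424 hr⁻¹
Fraction remaining after one interval: e^(−kτ) = e^(−0.02424 × 29.0) = 0.4952
R = 1 / (1 − 0.4952) = 1 / 0.5048 ≈ 1.98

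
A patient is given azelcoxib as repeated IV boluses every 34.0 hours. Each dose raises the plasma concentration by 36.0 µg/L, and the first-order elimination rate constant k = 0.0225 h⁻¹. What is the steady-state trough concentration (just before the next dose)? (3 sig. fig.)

31.3 µg/L

Fraction remaining after one interval: e^(−kτ) = e^(−0.02250 × 34.0) = 0.4653
R = 1 / (1 − 0.4653) = 1.870
Css,max = 36.0 × 1.870 = 67.33 µg/L
Css,min = Css,max × e^(−kτ) = 67.33 × 0.4653 ≈ 31.3 µg/L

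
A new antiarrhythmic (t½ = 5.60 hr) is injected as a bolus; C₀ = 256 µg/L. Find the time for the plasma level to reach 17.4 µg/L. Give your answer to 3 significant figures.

21.7 hours

k = ln 2 / 5.60 = 0.1238 hr⁻¹
C(t) = C₀ e^(−kt)  ⇒  t = ln(C₀/C) / k
t = ln(256/17.4) / 0.1238 = 2.689 / 0.1238 ≈ 21.7 hours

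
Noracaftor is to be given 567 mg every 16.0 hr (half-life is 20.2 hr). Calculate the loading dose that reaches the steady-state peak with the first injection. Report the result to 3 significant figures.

1340 mg

k = ln 2 / 20.2 = 0.03431 hr⁻¹
Accumulation ratio R = 1 / (1 − e^(−kτ)) = 1 / (1 − e^(−0.03431×16.0)) = 1 / (1 − 0.5775) = 2.367
Loading dose = maintenance dose × R = 567 × 2.367 ≈ 1340 mg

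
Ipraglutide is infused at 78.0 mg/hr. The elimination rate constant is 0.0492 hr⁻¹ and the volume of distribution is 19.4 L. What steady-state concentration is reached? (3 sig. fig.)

81.7 µg/mL

CL = k · V = 0.0492 × 19.4 = 0.9545 L/hr
Css = rate / CL = 78.0 / 0.9545 ≈ 81.7 µg/mL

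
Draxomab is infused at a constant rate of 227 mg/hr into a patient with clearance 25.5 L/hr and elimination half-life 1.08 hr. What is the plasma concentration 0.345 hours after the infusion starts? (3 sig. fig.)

Css = rate / CL = 227 / 25.5 = 8.902 µg/mL
k = ln 2 / 1.08 = 0.6418 hr⁻¹
C(t) = Css (1 − e^(−kt)) = 8.902 × (1 − e^(−0.2214)) = 8.902 × 0.1986 ≈ 1.77 µg/mL

1.77 µg/mL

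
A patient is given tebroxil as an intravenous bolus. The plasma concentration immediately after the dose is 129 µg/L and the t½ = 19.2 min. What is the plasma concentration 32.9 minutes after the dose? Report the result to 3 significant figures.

39.3 µg/L

k = ln 2 / 19.2 = 0.03610 min⁻¹
C(t) = C₀ e^(−kt) = 129 × e^(−0.03610 × 32.9) = 129 × e^(−1.188) = 129 × 0.3049 ≈ 39.3 µg/L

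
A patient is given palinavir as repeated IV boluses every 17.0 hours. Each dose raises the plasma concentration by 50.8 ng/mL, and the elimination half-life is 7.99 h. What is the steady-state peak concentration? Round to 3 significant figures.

65.9 ng/mL

k = ln 2 / 7.99 = 0.08675 h⁻¹
Fraction remaining after one interval: e^(−kτ) = e^(−0.08675 × 17.0) = 0.2288
R = 1 / (1 − 0.2288) = 1.297
Css,max = 50.8 × 1.297 ≈ 65.9 ng/mL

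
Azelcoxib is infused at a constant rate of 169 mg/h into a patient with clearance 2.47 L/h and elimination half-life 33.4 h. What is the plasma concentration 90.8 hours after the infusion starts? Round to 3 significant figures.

Css = rate / CL = 169 / 2.47 = 68.42 µg/mL
k = ln 2 / 33.4 = 0.02075 h⁻¹
C(t) = Css (1 − e^(−kt)) = 68.42 × (1 − e^(−1.884)) = 68.42 × 0.8481 ≈ 58.0 µg/mL

58.0 µg/mL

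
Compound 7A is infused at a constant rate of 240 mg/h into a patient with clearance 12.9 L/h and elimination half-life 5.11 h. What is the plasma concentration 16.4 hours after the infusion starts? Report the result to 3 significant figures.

16.6 mg/L

Css = rate / CL = 240 / 12.9 = 18.60 mg/L
k = ln 2 / 5.11 = 0.1356 h⁻¹
C(t) = Css (1 − e^(−kt)) = 18.60 × (1 − e^(−2.225)) = 18.60 × 0.8919 ≈ 16.6 mg/L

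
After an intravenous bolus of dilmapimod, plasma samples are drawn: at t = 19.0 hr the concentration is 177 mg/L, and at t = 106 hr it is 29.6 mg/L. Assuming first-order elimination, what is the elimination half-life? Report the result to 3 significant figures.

33.7 hours

k = ln(C₁/C₂) / (t₂ − t₁) = ln(177/29.6) / (106 − 19.0)
  = 1.788 / 87.00 = 0.02056 hr⁻¹
t½ = ln 2 / k = ln 2 / 0.02056 ≈ 33.7 hours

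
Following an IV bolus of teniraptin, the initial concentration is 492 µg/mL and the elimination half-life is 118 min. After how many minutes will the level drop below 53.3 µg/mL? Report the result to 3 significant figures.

378 minutes

k = ln 2 / 118 = 0.005874 min⁻¹
C(t) = C₀ e^(−kt)  ⇒  t = ln(C₀/C) / k
t = ln(492/53.3) / 0.005874 = 2.223 / 0.005874 ≈ 378 minutes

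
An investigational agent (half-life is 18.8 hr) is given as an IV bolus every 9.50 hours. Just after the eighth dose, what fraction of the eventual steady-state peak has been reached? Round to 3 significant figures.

0.939

k = ln 2 / 18.8 = 0.03687 hr⁻¹
f_n = 1 − e^(−nkτ) = 1 − e^(−8 × 0.03687 × 9.50) = 1 − e^(−2.802) = 1 − 0.06068 ≈ 0.939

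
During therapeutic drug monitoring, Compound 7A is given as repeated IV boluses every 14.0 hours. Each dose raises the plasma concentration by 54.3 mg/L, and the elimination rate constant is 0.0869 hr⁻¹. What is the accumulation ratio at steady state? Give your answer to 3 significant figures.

Fraction remaining after one interval: e^(−kτ) = e^(−0.08690 × 14.0) = 0.2962
R = 1 / (1 − 0.2962) = 1 / 0.7038 ≈ 1.42

1.42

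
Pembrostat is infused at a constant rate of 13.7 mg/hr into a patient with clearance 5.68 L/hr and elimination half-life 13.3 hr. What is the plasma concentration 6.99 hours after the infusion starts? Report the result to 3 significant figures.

Css = rate / CL = 13.7 / 5.68 = 2.412 mg/L
k = ln 2 / 13.3 = 0.05212 hr⁻¹
C(t) = Css (1 − e^(−kt)) = 2.412 × (1 − e^(−0.3643)) = 2.412 × 0.3053 ≈ 0.736 mg/L

0.736 mg/L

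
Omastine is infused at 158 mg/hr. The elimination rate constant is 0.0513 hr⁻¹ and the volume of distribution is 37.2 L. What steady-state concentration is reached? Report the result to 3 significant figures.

CL = k · V = 0.0513 × 37.2 = 1.908 L/hr
Css = rate / CL = 158 / 1.908 ≈ 82.8 mg/L

82.8 mg/L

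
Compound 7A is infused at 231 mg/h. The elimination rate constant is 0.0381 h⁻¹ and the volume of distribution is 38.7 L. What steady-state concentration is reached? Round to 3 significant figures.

CL = k · V = 0.0381 × 38.7 = 1.474 L/h
Css = rate / CL = 231 / 1.474 ≈ 157 µg/mL

157 µg/mL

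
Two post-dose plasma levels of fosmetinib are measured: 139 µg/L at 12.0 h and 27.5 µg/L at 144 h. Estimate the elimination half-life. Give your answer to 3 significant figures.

k = ln(C₁/C₂) / (t₂ − t₁) = ln(139/27.5) / (144 − 12.0)
  = 1.620 / 132.0 = 0.01227 h⁻¹
t½ = ln 2 / k = ln 2 / 0.01227 ≈ 56.5 hours

56.5 hours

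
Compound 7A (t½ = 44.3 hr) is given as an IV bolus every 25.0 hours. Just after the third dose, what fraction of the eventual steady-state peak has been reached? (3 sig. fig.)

k = ln 2 / 44.3 = 0.01565 hr⁻¹
f_n = 1 − e^(−nkτ) = 1 − e^(−3 × 0.01565 × 25.0) = 1 − e^(−1.173) = 1 − 0.3093 ≈ 0.691

0.691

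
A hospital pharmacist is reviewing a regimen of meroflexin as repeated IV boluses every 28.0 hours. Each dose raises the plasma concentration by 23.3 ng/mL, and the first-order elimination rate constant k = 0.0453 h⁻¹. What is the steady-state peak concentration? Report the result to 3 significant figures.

Fraction remaining after one interval: e^(−kτ) = e^(−0.04530 × 28.0) = 0.2813
R = 1 / (1 − 0.2813) = 1.391
Css,max = 23.3 × 1.391 ≈ 32.4 ng/mL

32.4 ng/mL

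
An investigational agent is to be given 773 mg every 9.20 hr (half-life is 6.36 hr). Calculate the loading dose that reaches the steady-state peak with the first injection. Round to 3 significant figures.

1220 mg

k = ln 2 / 6.36 = 0.1090 hr⁻¹
Accumulation ratio R = 1 / (1 − e^(−kτ)) = 1 / (1 − e^(−0.1090×9.20)) = 1 / (1 − 0.3669) = 1.580
Loading dose = maintenance dose × R = 773 × 1.580 ≈ 1220 mg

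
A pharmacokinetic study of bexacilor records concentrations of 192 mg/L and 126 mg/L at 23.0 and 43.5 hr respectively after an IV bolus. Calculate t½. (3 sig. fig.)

33.7 hours

k = ln(C₁/C₂) / (t₂ − t₁) = ln(192/126) / (43.5 − 23.0)
  = 0.4212 / 20.50 = 0.02055 hr⁻¹
t½ = ln 2 / k = ln 2 / 0.02055 ≈ 33.7 hours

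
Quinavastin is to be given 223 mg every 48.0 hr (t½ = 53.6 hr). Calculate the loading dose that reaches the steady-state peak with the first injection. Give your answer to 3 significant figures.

k = ln 2 / 53.6 = 0.01293 hr⁻¹
Accumulation ratio R = 1 / (1 − e^(−kτ)) = 1 / (1 − e^(−0.01293×48.0)) = 1 / (1 − 0.5376) = 2.162
Loading dose = maintenance dose × R = 223 × 2.162 ≈ 482 mg

482 mg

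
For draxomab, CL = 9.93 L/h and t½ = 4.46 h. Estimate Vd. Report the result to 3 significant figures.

63.9 L

k = ln 2 / t½ = ln 2 / 4.46 = 0.1554 h⁻¹
V = CL / k = 9.93 / 0.1554 ≈ 63.9 L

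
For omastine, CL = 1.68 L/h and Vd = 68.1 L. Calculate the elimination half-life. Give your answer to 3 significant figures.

28.1 hours

k = CL / V = 1.68 / 68.1 = 0.02467 h⁻¹
t½ = ln 2 / k = ln 2 / 0.02467 ≈ 28.1 hours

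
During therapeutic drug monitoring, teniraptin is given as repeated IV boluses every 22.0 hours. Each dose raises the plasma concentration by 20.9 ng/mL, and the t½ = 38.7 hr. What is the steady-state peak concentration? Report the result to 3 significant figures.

64.2 ng/mL

k = ln 2 / 38.7 = 0.01791 hr⁻¹
Fraction remaining after one interval: e^(−kτ) = e^(−0.01791 × 22.0) = 0.6743
R = 1 / (1 − 0.6743) = 3.071
Css,max = 20.9 × 3.071 ≈ 64.2 ng/mL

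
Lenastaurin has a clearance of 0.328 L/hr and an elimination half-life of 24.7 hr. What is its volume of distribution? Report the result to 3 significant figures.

k = ln 2 / t½ = ln 2 / 24.7 = 0.02806 hr⁻¹
V = CL / k = 0.328 / 0.02806 ≈ 11.7 L

11.7 L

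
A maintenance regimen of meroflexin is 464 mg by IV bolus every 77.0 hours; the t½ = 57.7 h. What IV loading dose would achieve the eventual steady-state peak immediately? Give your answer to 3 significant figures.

769 mg

k = ln 2 / 57.7 = 0.01201 h⁻¹
Accumulation ratio R = 1 / (1 − e^(−kτ)) = 1 / (1 − e^(−0.01201×77.0)) = 1 / (1 − 0.3965) = 1.657
Loading dose = maintenance dose × R = 464 × 1.657 ≈ 769 mg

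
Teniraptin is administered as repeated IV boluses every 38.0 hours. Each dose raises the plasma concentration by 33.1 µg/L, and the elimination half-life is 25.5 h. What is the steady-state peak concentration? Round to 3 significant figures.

k = ln 2 / 25.5 = 0.02718 h⁻¹
Fraction remaining after one interval: e^(−kτ) = e^(−0.02718 × 38.0) = 0.3560
R = 1 / (1 − 0.3560) = 1.553
Css,max = 33.1 × 1.553 ≈ 51.4 µg/L

51.4 µg/L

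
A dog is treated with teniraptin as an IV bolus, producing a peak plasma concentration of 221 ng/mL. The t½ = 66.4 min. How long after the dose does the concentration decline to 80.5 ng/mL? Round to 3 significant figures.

k = ln 2 / 66.4 = 0.01044 min⁻¹
C(t) = C₀ e^(−kt)  ⇒  t = ln(C₀/C) / k
t = ln(221/80.5) / 0.01044 = 1.010 / 0.01044 ≈ 96.7 minutes

96.7 minutes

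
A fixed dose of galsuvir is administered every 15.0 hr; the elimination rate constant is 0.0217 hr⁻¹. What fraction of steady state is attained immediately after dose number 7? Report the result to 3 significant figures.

0.898

f_n = 1 − e^(−nkτ) = 1 − e^(−7 × 0.02170 × 15.0) = 1 − e^(−2.279) = 1 − 0.1024 ≈ 0.898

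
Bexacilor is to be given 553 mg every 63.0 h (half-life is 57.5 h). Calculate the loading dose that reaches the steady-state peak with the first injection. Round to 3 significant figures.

k = ln 2 / 57.5 = 0.01205 h⁻¹
Accumulation ratio R = 1 / (1 − e^(−kτ)) = 1 / (1 − e^(−0.01205×63.0)) = 1 / (1 − 0.4679) = 1.879
Loading dose = maintenance dose × R = 553 × 1.879 ≈ 1040 mg

1040 mg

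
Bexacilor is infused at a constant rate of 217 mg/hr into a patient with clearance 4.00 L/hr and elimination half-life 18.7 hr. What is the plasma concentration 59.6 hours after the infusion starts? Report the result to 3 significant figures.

Css = rate / CL = 217 / 4.00 = 54.25 µg/mL
k = ln 2 / 18.7 = 0.03707 hr⁻¹
C(t) = Css (1 − e^(−kt)) = 54.25 × (1 − e^(−2.209)) = 54.25 × 0.8902 ≈ 48.3 µg/mL

48.3 µg/mL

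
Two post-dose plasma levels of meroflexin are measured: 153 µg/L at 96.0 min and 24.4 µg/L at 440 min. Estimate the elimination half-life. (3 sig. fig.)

k = ln(C₁/C₂) / (t₂ − t₁) = ln(153/24.4) / (440 − 96.0)
  = 1.836 / 344.0 = 0.005337 min⁻¹
t½ = ln 2 / k = ln 2 / 0.005337 ≈ 130 minutes

130 minutes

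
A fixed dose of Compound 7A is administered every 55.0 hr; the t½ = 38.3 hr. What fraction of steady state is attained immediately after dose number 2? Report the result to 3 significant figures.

0.863

k = ln 2 / 38.3 = 0.01810 hr⁻¹
f_n = 1 − e^(−nkτ) = 1 − e^(−2 × 0.01810 × 55.0) = 1 − e^(−1.991) = 1 − 0.1366 ≈ 0.863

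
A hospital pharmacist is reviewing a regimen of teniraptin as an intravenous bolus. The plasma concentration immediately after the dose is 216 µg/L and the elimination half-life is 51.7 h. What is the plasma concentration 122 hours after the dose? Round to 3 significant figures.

42.1 µg/L

k = ln 2 / 51.7 = 0.01341 h⁻¹
C(t) = C₀ e^(−kt) = 216 × e^(−0.01341 × 122) = 216 × e^(−1.636) = 216 × 0.1948 ≈ 42.1 µg/L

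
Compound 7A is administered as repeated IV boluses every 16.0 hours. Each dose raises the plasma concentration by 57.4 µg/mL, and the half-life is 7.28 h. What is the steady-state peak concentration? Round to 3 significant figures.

73.4 µg/mL

k = ln 2 / 7.28 = 0.09521 h⁻¹
Fraction remaining after one interval: e^(−kτ) = e^(−0.09521 × 16.0) = 0.2180
R = 1 / (1 − 0.2180) = 1.279
Css,max = 57.4 × 1.279 ≈ 73.4 µg/mL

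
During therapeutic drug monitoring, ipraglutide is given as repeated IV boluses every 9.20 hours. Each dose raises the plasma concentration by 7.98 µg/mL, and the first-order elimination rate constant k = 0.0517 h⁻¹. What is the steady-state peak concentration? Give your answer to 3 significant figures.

21.1 µg/mL

Fraction remaining after one interval: e^(−kτ) = e^(−0.05170 × 9.20) = 0.6215
R = 1 / (1 − 0.6215) = 2.642
Css,max = 7.98 × 2.642 ≈ 21.1 µg/mL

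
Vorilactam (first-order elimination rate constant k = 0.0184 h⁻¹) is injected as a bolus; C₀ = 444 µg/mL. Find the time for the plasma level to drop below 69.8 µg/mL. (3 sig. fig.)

101 hours

C(t) = C₀ e^(−kt)  ⇒  t = ln(C₀/C) / k
t = ln(444/69.8) / 0.01840 = 1.850 / 0.01840 ≈ 101 hours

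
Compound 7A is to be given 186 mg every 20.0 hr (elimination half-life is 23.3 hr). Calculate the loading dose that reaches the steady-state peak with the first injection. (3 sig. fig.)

k = ln 2 / 23.3 = 0.02975 hr⁻¹
Accumulation ratio R = 1 / (1 − e^(−kτ)) = 1 / (1 − e^(−0.02975×20.0)) = 1 / (1 − 0.5516) = 2.230
Loading dose = maintenance dose × R = 186 × 2.230 ≈ 415 mg

415 mg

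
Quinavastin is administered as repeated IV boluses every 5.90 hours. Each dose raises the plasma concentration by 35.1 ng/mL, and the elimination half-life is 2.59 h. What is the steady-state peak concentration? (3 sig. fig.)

44.2 ng/mL

k = ln 2 / 2.59 = 0.2676 h⁻¹
Fraction remaining after one interval: e^(−kτ) = e^(−0.2676 × 5.90) = 0.2062
R = 1 / (1 − 0.2062) = 1.260
Css,max = 35.1 × 1.260 ≈ 44.2 ng/mL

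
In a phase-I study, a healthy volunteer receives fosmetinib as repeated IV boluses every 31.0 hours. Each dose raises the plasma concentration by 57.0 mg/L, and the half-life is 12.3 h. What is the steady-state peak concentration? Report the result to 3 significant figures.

69.0 mg/L

k = ln 2 / 12.3 = 0.05635 h⁻¹
Fraction remaining after one interval: e^(−kτ) = e^(−0.05635 × 31.0) = 0.1743
R = 1 / (1 − 0.1743) = 1.211
Css,max = 57.0 × 1.211 ≈ 69.0 mg/L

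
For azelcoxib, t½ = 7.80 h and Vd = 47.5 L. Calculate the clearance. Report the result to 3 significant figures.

4.22 L/h

k = ln 2 / t½ = ln 2 / 7.80 = 0.08887 h⁻¹
CL = k · V = 0.08887 × 47.5 ≈ 4.22 L/h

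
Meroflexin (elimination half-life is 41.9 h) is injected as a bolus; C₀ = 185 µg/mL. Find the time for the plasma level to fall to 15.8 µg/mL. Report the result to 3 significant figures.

149 hours

k = ln 2 / 41.9 = 0.01654 h⁻¹
C(t) = C₀ e^(−kt)  ⇒  t = ln(C₀/C) / k
t = ln(185/15.8) / 0.01654 = 2.460 / 0.01654 ≈ 149 hours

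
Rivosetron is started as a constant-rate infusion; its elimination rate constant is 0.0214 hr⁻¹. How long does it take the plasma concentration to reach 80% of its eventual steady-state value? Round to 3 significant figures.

75.2 hours

f = 1 − e^(−kt)  ⇒  t = −ln(1 − f) / k
t = −ln(1 − 0.8) / 0.02140 = 1.609 / 0.02140 ≈ 75.2 hours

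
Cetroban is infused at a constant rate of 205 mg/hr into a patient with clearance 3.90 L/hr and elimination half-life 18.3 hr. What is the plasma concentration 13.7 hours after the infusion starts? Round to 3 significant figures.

21.3 µg/mL

Css = rate / CL = 205 / 3.90 = 52.56 µg/mL
k = ln 2 / 18.3 = 0.03788 hr⁻¹
C(t) = Css (1 − e^(−kt)) = 52.56 × (1 − e^(−0.5189)) = 52.56 × 0.4048 ≈ 21.3 µg/mL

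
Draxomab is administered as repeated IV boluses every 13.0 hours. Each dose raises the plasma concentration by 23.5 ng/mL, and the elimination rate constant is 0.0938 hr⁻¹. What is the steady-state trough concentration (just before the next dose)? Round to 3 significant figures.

9.85 ng/mL

Fraction remaining after one interval: e^(−kτ) = e^(−0.09380 × 13.0) = 0.2954
R = 1 / (1 − 0.2954) = 1.419
Css,max = 23.5 × 1.419 = 33.35 ng/mL
Css,min = Css,max × e^(−kτ) = 33.35 × 0.2954 ≈ 9.85 ng/mL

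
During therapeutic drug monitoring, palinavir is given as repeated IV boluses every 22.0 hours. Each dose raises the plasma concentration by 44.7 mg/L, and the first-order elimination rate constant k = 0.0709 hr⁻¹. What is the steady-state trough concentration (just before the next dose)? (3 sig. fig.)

Fraction remaining after one interval: e^(−kτ) = e^(−0.07090 × 22.0) = 0.2102
R = 1 / (1 − 0.2102) = 1.266
Css,max = 44.7 × 1.266 = 56.60 mg/L
Css,min = Css,max × e^(−kτ) = 56.60 × 0.2102 ≈ 11.9 mg/L

11.9 mg/L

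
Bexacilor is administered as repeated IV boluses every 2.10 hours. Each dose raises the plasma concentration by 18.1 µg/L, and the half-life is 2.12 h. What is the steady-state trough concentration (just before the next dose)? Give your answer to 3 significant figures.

18.3 µg/L

k = ln 2 / 2.12 = 0.3270 h⁻¹
Fraction remaining after one interval: e^(−kτ) = e^(−0.3270 × 2.10) = 0.5033
R = 1 / (1 − 0.5033) = 2.013
Css,max = 18.1 × 2.013 = 36.44 µg/L
Css,min = Css,max × e^(−kτ) = 36.44 × 0.5033 ≈ 18.3 µg/L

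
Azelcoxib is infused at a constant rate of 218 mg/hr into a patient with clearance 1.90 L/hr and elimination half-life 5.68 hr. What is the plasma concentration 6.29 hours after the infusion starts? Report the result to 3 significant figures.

61.5 µg/mL

Css = rate / CL = 218 / 1.90 = 114.7 µg/mL
k = ln 2 / 5.68 = 0.1220 hr⁻¹
C(t) = Css (1 − e^(−kt)) = 114.7 × (1 − e^(−0.7676)) = 114.7 × 0.5359 ≈ 61.5 µg/mL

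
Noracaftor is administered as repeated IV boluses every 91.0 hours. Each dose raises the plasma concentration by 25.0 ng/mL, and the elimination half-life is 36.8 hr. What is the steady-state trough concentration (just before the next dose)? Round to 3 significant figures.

k = ln 2 / 36.8 = 0.01884 hr⁻¹
Fraction remaining after one interval: e^(−kτ) = e^(−0.01884 × 91.0) = 0.1801
R = 1 / (1 − 0.1801) = 1.220
Css,max = 25.0 × 1.220 = 30.49 ng/mL
Css,min = Css,max × e^(−kτ) = 30.49 × 0.1801 ≈ 5.49 ng/mL

5.49 ng/mL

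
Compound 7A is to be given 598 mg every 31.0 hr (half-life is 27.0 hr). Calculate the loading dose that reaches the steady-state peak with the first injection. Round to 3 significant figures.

k = ln 2 / 27.0 = 0.02567 hr⁻¹
Accumulation ratio R = 1 / (1 − e^(−kτ)) = 1 / (1 − e^(−0.02567×31.0)) = 1 / (1 − 0.4512) = 1.822
Loading dose = maintenance dose × R = 598 × 1.822 ≈ 1090 mg

1090 mg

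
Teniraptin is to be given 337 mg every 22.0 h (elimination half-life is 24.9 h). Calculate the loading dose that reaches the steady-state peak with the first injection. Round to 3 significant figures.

k = ln 2 / 24.9 = 0.02784 h⁻¹
Accumulation ratio R = 1 / (1 − e^(−kτ)) = 1 / (1 − e^(−0.02784×22.0)) = 1 / (1 − 0.5420) = 2.184
Loading dose = maintenance dose × R = 337 × 2.184 ≈ 736 mg

736 mg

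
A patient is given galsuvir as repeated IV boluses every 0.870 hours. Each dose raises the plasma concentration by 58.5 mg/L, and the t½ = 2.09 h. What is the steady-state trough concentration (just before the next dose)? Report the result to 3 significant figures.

175 mg/L

k = ln 2 / 2.09 = 0.3316 h⁻¹
Fraction remaining after one interval: e^(−kτ) = e^(−0.3316 × 0.870) = 0.7494
R = 1 / (1 − 0.7494) = 3.990
Css,max = 58.5 × 3.990 = 233.4 mg/L
Css,min = Css,max × e^(−kτ) = 233.4 × 0.7494 ≈ 175 mg/L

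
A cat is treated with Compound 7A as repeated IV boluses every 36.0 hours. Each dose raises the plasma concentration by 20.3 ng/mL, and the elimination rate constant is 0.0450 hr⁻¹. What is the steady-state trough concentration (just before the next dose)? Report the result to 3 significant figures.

Fraction remaining after one interval: e^(−kτ) = e^(−0.04500 × 36.0) = 0.1979
R = 1 / (1 − 0.1979) = 1.247
Css,max = 20.3 × 1.247 = 25.31 ng/mL
Css,min = Css,max × e^(−kτ) = 25.31 × 0.1979 ≈ 5.01 ng/mL

5.01 ng/mL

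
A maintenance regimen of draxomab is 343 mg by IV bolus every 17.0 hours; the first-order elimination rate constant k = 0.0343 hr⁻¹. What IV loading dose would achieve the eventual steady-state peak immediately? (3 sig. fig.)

Accumulation ratio R = 1 / (1 − e^(−kτ)) = 1 / (1 − e^(−0.03430×17.0)) = 1 / (1 − 0.5582) = 2.263
Loading dose = maintenance dose × R = 343 × 2.263 ≈ 776 mg

776 mg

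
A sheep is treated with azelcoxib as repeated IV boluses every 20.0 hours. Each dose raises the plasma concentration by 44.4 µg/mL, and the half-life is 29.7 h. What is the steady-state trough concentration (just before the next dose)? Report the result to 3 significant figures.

74.6 µg/mL

k = ln 2 / 29.7 = 0.02334 h⁻¹
Fraction remaining after one interval: e^(−kτ) = e^(−0.02334 × 20.0) = 0.6270
R = 1 / (1 − 0.6270) = 2.681
Css,max = 44.4 × 2.681 = 119.0 µg/mL
Css,min = Css,max × e^(−kτ) = 119.0 × 0.6270 ≈ 74.6 µg/mL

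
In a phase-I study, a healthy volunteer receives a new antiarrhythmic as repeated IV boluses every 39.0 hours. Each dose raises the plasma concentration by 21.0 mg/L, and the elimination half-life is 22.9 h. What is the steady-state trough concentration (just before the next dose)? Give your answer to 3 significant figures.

9.31 mg/L

k = ln 2 / 22.9 = 0.03027 h⁻¹
Fraction remaining after one interval: e^(−kτ) = e^(−0.03027 × 39.0) = 0.3071
R = 1 / (1 − 0.3071) = 1.443
Css,max = 21.0 × 1.443 = 30.31 mg/L
Css,min = Css,max × e^(−kτ) = 30.31 × 0.3071 ≈ 9.31 mg/L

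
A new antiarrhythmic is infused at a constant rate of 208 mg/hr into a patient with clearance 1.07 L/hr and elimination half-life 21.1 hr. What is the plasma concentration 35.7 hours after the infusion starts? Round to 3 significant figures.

134 mg/L

Css = rate / CL = 208 / 1.07 = 194.4 mg/L
k = ln 2 / 21.1 = 0.03285 hr⁻¹
C(t) = Css (1 − e^(−kt)) = 194.4 × (1 − e^(−1.173)) = 194.4 × 0.6905 ≈ 134 mg/L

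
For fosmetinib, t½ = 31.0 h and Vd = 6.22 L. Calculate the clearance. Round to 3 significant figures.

k = ln 2 / t½ = ln 2 / 31.0 = 0.02236 h⁻¹
CL = k · V = 0.02236 × 6.22 ≈ 0.139 L/h

0.139 L/h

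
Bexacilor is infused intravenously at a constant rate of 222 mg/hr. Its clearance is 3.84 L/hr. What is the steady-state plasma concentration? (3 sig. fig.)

Css = infusion rate / CL = 222 / 3.84 ≈ 57.8 µg/mL

57.8 µg/mL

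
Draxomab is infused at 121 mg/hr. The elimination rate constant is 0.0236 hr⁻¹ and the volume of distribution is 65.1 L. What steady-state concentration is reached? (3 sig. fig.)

CL = k · V = 0.0236 × 65.1 = 1.536 L/hr
Css = rate / CL = 121 / 1.536 ≈ 78.8 µg/mL

78.8 µg/mL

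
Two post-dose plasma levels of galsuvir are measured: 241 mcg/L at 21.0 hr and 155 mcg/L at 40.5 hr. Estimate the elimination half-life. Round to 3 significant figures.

30.6 hours

k = ln(C₁/C₂) / (t₂ − t₁) = ln(241/155) / (40.5 − 21.0)
  = 0.4414 / 19.50 = 0.02263 hr⁻¹
t½ = ln 2 / k = ln 2 / 0.02263 ≈ 30.6 hours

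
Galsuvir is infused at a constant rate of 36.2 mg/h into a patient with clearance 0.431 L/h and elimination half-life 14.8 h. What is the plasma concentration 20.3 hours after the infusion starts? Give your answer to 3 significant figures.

Css = rate / CL = 36.2 / 0.431 = 83.99 mg/L
k = ln 2 / 14.8 = 0.04683 h⁻¹
C(t) = Css (1 − e^(−kt)) = 83.99 × (1 − e^(−0.9507)) = 83.99 × 0.6135 ≈ 51.5 mg/L

51.5 mg/L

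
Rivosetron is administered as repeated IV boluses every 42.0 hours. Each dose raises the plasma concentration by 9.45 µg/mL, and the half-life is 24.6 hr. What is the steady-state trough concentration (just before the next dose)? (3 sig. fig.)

4.17 µg/mL

k = ln 2 / 24.6 = 0.02818 hr⁻¹
Fraction remaining after one interval: e^(−kτ) = e^(−0.02818 × 42.0) = 0.3062
R = 1 / (1 − 0.3062) = 1.441
Css,max = 9.45 × 1.441 = 13.62 µg/mL
Css,min = Css,max × e^(−kτ) = 13.62 × 0.3062 ≈ 4.17 µg/mL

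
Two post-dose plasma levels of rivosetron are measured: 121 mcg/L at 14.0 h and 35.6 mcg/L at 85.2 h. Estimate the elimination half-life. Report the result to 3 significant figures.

k = ln(C₁/C₂) / (t₂ − t₁) = ln(121/35.6) / (85.2 − 14.0)
  = 1.223 / 71.20 = 0.01718 h⁻¹
t½ = ln 2 / k = ln 2 / 0.01718 ≈ 40.3 hours

40.3 hours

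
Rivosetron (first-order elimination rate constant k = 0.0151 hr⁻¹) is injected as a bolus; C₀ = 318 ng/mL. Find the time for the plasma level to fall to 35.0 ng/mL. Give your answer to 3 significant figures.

146 hours

C(t) = C₀ e^(−kt)  ⇒  t = ln(C₀/C) / k
t = ln(318/35.0) / 0.01510 = 2.207 / 0.01510 ≈ 146 hours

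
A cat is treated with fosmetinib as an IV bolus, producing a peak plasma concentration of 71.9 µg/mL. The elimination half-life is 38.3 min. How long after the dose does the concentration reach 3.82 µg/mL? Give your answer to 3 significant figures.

162 minutes

k = ln 2 / 38.3 = 0.01810 min⁻¹
C(t) = C₀ e^(−kt)  ⇒  t = ln(C₀/C) / k
t = ln(71.9/3.82) / 0.01810 = 2.935 / 0.01810 ≈ 162 minutes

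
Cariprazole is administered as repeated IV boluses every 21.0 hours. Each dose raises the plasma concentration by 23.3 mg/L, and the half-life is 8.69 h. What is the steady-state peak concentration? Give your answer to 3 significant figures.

28.7 mg/L

k = ln 2 / 8.69 = 0.07976 h⁻¹
Fraction remaining after one interval: e^(−kτ) = e^(−0.07976 × 21.0) = 0.1873
R = 1 / (1 − 0.1873) = 1.230
Css,max = 23.3 × 1.230 ≈ 28.7 mg/L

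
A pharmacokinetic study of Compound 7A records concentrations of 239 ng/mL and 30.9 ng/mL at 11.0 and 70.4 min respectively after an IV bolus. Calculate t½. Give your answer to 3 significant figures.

20.1 minutes

k = ln(C₁/C₂) / (t₂ − t₁) = ln(239/30.9) / (70.4 − 11.0)
  = 2.046 / 59.40 = 0.03444 min⁻¹
t½ = ln 2 / k = ln 2 / 0.03444 ≈ 20.1 minutes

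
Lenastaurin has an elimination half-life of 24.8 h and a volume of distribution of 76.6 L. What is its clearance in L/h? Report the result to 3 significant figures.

2.14 L/h

k = ln 2 / t½ = ln 2 / 24.8 = 0.02795 h⁻¹
CL = k · V = 0.02795 × 76.6 ≈ 2.14 L/h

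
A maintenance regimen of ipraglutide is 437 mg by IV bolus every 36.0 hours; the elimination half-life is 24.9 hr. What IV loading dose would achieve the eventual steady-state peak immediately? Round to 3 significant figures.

k = ln 2 / 24.9 = 0.02784 hr⁻¹
Accumulation ratio R = 1 / (1 − e^(−kτ)) = 1 / (1 − e^(−0.02784×36.0)) = 1 / (1 − 0.3671) = 1.580
Loading dose = maintenance dose × R = 437 × 1.580 ≈ 690 mg

690 mg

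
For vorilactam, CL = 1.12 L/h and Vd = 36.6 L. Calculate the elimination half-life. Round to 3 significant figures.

k = CL / V = 1.12 / 36.6 = 0.03060 h⁻¹
t½ = ln 2 / k = ln 2 / 0.03060 ≈ 22.7 hours

22.7 hours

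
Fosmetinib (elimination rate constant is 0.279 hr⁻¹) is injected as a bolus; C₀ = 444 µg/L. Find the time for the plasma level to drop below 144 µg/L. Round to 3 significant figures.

4.04 hours

C(t) = C₀ e^(−kt)  ⇒  t = ln(C₀/C) / k
t = ln(444/144) / 0.2790 = 1.126 / 0.2790 ≈ 4.04 hours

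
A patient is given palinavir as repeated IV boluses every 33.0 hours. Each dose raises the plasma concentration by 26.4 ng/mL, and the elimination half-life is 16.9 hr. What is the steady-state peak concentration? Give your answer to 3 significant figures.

35.6 ng/mL

k = ln 2 / 16.9 = 0.04101 hr⁻¹
Fraction remaining after one interval: e^(−kτ) = e^(−0.04101 × 33.0) = 0.2583
R = 1 / (1 − 0.2583) = 1.348
Css,max = 26.4 × 1.348 ≈ 35.6 ng/mL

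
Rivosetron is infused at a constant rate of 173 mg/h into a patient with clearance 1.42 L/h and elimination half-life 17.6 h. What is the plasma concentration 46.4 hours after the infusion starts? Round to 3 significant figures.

Css = rate / CL = 173 / 1.42 = 121.8 µg/mL
k = ln 2 / 17.6 = 0.03938 h⁻¹
C(t) = Css (1 − e^(−kt)) = 121.8 × (1 − e^(−1.827)) = 121.8 × 0.8392 ≈ 102 µg/mL

102 µg/mL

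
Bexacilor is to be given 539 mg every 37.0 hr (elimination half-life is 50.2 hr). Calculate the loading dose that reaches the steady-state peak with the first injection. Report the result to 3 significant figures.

k = ln 2 / 50.2 = 0.01381 hr⁻¹
Accumulation ratio R = 1 / (1 − e^(−kτ)) = 1 / (1 − e^(−0.01381×37.0)) = 1 / (1 − 0.6000) = 2.500
Loading dose = maintenance dose × R = 539 × 2.500 ≈ 1350 mg

1350 mg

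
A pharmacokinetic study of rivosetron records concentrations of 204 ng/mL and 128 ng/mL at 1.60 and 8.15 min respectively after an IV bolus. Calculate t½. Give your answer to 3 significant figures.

9.74 minutes

k = ln(C₁/C₂) / (t₂ − t₁) = ln(204/128) / (8.15 − 1.60)
  = 0.4661 / 6.550 = 0.07116 min⁻¹
t½ = ln 2 / k = ln 2 / 0.07116 ≈ 9.74 minutes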